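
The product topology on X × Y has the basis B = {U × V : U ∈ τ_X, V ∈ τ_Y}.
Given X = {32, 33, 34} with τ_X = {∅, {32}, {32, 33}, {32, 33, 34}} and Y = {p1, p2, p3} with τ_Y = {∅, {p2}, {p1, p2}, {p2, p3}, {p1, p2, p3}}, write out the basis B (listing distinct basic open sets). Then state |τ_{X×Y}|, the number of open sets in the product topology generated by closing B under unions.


Basis B = {∅ × ∅, {32} × {p2}, {32} × {p1, p2}, {32} × {p2, p3}, {32, 33} × {p2}, {32} × {p1, p2, p3}, {32, 33, 34} × {p2}, {32, 33} × {p1, p2}, {32, 33} × {p2, p3}, {32, 33} × {p1, p2, p3}, {32, 33, 34} × {p1, p2}, {32, 33, 34} × {p2, p3}, {32, 33, 34} × {p1, p2, p3}}; |τ_{X×Y}| = 30.

Enumerate products U × V with U ∈ τ_X, V ∈ τ_Y (deduplicated):
  ∅ × ∅ = {} (∅)
  {32} × {p2} = {(32,p2)}
  {32} × {p1, p2} = {(32,p1), (32,p2)}
  {32} × {p2, p3} = {(32,p2), (32,p3)}
  {32, 33} × {p2} = {(32,p2), (33,p2)}
  {32} × {p1, p2, p3} = {(32,p1), (32,p2), (32,p3)}
  {32, 33, 34} × {p2} = {(32,p2), (33,p2), (34,p2)}
  {32, 33} × {p1, p2} = {(32,p1), (32,p2), (33,p1), (33,p2)}
  {32, 33} × {p2, p3} = {(32,p2), (32,p3), (33,p2), (33,p3)}
  {32, 33} × {p1, p2, p3} = {(32,p1), (32,p2), (32,p3), (33,p1), (33,p2), (33,p3)}
  {32, 33, 34} × {p1, p2} = {(32,p1), (32,p2), (33,p1), (33,p2), (34,p1), (34,p2)}
  {32, 33, 34} × {p2, p3} = {(32,p2), (32,p3), (33,p2), (33,p3), (34,p2), (34,p3)}
  {32, 33, 34} × {p1, p2, p3} = {(32,p1), (32,p2), (32,p3), (33,p1), (33,p2), (33,p3), (34,p1), (34,p2), (34,p3)}
These 13 distinct sets form the basis B.
Close under arbitrary unions to get τ_{X×Y}; counting gives |τ_{X×Y}| = 30.


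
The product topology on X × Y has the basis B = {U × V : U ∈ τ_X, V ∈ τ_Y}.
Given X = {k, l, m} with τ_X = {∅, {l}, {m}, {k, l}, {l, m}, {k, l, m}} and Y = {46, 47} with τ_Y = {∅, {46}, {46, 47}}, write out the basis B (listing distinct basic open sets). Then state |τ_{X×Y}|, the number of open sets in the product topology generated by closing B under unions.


Basis B = {∅ × ∅, {l} × {46}, {m} × {46}, {k, l} × {46}, {l} × {46, 47}, {l, m} × {46}, {m} × {46, 47}, {k, l, m} × {46}, {k, l} × {46, 47}, {l, m} × {46, 47}, {k, l, m} × {46, 47}}; |τ_{X×Y}| = 18.

Enumerate products U × V with U ∈ τ_X, V ∈ τ_Y (deduplicated):
  ∅ × ∅ = {} (∅)
  {l} × {46} = {(l,46)}
  {m} × {46} = {(m,46)}
  {k, l} × {46} = {(k,46), (l,46)}
  {l} × {46, 47} = {(l,46), (l,47)}
  {l, m} × {46} = {(l,46), (m,46)}
  {m} × {46, 47} = {(m,46), (m,47)}
  {k, l, m} × {46} = {(k,46), (l,46), (m,46)}
  {k, l} × {46, 47} = {(k,46), (k,47), (l,46), (l,47)}
  {l, m} × {46, 47} = {(l,46), (l,47), (m,46), (m,47)}
  {k, l, m} × {46, 47} = {(k,46), (k,47), (l,46), (l,47), (m,46), (m,47)}
These 11 distinct sets form the basis B.
Close under arbitrary unions to get τ_{X×Y}; counting gives |τ_{X×Y}| = 18.


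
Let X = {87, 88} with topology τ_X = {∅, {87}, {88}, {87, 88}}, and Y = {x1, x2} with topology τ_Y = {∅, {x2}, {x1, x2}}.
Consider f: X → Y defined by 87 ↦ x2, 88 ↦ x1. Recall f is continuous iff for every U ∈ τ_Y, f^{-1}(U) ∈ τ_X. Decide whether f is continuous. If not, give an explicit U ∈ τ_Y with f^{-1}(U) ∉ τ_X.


f IS continuous.

Compute f^{-1}(U) for each U ∈ τ_Y:
  U = ∅: f^{-1}(U) = ∅ ∈ τ_X ✓.
  U = {x2}: f^{-1}(U) = {87} ∈ τ_X ✓.
  U = {x1, x2}: f^{-1}(U) = {87, 88} ∈ τ_X ✓.
Every preimage lies in τ_X, so f IS continuous.


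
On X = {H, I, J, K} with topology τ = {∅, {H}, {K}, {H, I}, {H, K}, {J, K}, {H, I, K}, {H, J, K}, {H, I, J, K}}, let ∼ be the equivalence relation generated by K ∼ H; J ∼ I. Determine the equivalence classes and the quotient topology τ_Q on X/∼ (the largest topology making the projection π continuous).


X/∼ = {[H=K], [I=J]}; |τ_Q| = 3.

Equivalence classes: [H=K], [I=J].
Quotient map π: X → X/∼ sends H ↦ [H=K], I ↦ [I=J], J ↦ [I=J], K ↦ [H=K].
For each subset V ⊆ X/∼, compute π^{-1}(V) ⊆ X and check whether π^{-1}(V) ∈ τ. V is open in τ_Q iff π^{-1}(V) ∈ τ.
  V = {}: π^{-1}(V) = ∅ ∈ τ ✓.
  V = {[H=K]}: π^{-1}(V) = {H, K} ∈ τ ✓.
  V = {[I=J]}: π^{-1}(V) = {I, J} ∉ τ ✗.
  V = {[H=K], [I=J]}: π^{-1}(V) = {H, I, J, K} ∈ τ ✓.
Open sets in the quotient: τ_Q = {{}, {[H=K]}, {[H=K], [I=J]}} (3 elements).


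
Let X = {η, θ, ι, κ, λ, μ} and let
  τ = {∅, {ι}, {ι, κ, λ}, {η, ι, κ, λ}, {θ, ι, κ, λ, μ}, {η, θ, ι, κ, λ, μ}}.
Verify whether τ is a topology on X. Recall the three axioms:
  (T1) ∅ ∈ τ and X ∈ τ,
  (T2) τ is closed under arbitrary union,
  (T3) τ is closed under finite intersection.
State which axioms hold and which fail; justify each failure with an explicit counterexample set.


τ IS a topology on X.

Axiom (T1): ∅ ∈ τ? Yes; X ∈ τ? Yes.
Axiom (T2/T3): check pairwise unions and intersections of members of τ.
All pairwise intersections and unions checked — each lies in τ. Therefore τ satisfies (T1), (T2), (T3): it IS a topology on X.


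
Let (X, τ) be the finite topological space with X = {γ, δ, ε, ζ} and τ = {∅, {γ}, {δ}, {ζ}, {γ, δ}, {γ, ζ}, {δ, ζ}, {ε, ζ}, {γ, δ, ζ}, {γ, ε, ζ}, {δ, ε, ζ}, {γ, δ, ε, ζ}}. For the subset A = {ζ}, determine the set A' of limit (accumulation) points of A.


A' = {ε}

For each x ∈ X, list the open sets U ∈ τ with x ∈ U, then check whether U ∩ (A ∖ {x}) ≠ ∅ for every such U.
  x = γ: open {γ} ∋ x has {γ} ∩ (A ∖ {γ}) = ∅, so x is NOT a limit point.
  x = δ: open {δ} ∋ x has {δ} ∩ (A ∖ {δ}) = ∅, so x is NOT a limit point.
  x = ε: opens ∋ x are {ε, ζ}, {γ, ε, ζ}, {δ, ε, ζ}, {γ, δ, ε, ζ}; each meets A ∖ {ε}, so x IS a limit point.
  x = ζ: open {ζ} ∋ x has {ζ} ∩ (A ∖ {ζ}) = ∅, so x is NOT a limit point.
Collecting: A' = {ε}.


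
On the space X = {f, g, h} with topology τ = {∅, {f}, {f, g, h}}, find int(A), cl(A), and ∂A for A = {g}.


int(A) = ∅, cl(A) = {g, h}, ∂A = {g, h}.

Closed sets in (X, τ) are complements of opens:
  closed(X, τ) = {∅, {g, h}, {f, g, h}}.
int(A) = ⋃ {U ∈ τ : U ⊆ A}. Opens contained in A: ∅.
Taking the union of these: int(A) = ∅.
cl(A) = ⋂ {C closed : A ⊆ C}. Closed sets containing A: {g, h}, {f, g, h}.
Intersecting these: cl(A) = {g, h}.
∂A = cl(A) ∖ int(A) = {g, h} ∖ ∅ = {g, h}.


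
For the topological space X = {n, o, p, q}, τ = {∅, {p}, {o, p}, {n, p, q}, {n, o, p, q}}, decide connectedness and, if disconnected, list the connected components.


(X, τ) is connected.

Find clopen sets (U ∈ τ with X ∖ U ∈ τ):
  U = ∅, X ∖ U = {n, o, p, q} — both open, so U is clopen.
  U = {n, o, p, q}, X ∖ U = ∅ — both open, so U is clopen.
Only trivial clopens (∅ and X) exist, so (X, τ) is connected.
Compute connected components by grouping points that agree on all clopens:
  component: {n, o, p, q}


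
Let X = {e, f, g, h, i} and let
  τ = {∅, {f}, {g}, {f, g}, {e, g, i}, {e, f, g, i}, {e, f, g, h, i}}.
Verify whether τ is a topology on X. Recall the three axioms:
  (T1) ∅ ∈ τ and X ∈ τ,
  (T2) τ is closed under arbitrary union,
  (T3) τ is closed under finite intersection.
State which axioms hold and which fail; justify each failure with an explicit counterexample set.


τ IS a topology on X.

Axiom (T1): ∅ ∈ τ? Yes; X ∈ τ? Yes.
Axiom (T2/T3): check pairwise unions and intersections of members of τ.
All pairwise intersections and unions checked — each lies in τ. Therefore τ satisfies (T1), (T2), (T3): it IS a topology on X.


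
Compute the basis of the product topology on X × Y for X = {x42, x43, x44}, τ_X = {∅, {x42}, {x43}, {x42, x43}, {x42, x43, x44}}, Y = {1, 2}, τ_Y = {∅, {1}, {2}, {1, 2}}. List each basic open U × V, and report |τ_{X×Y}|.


Basis B = {∅ × ∅, {x42} × {1}, {x42} × {2}, {x43} × {1}, {x43} × {2}, {x42} × {1, 2}, {x42, x43} × {1}, {x42, x43} × {2}, {x43} × {1, 2}, {x42, x43, x44} × {1}, {x42, x43, x44} × {2}, {x42, x43} × {1, 2}, {x42, x43, x44} × {1, 2}}; |τ_{X×Y}| = 25.

Enumerate products U × V with U ∈ τ_X, V ∈ τ_Y (deduplicated):
  ∅ × ∅ = {} (∅)
  {x42} × {1} = {(x42,1)}
  {x42} × {2} = {(x42,2)}
  {x43} × {1} = {(x43,1)}
  {x43} × {2} = {(x43,2)}
  {x42} × {1, 2} = {(x42,1), (x42,2)}
  {x42, x43} × {1} = {(x42,1), (x43,1)}
  {x42, x43} × {2} = {(x42,2), (x43,2)}
  {x43} × {1, 2} = {(x43,1), (x43,2)}
  {x42, x43, x44} × {1} = {(x42,1), (x43,1), (x44,1)}
  {x42, x43, x44} × {2} = {(x42,2), (x43,2), (x44,2)}
  {x42, x43} × {1, 2} = {(x42,1), (x42,2), (x43,1), (x43,2)}
  {x42, x43, x44} × {1, 2} = {(x42,1), (x42,2), (x43,1), (x43,2), (x44,1), (x44,2)}
These 13 distinct sets form the basis B.
Close under arbitrary unions to get τ_{X×Y}; counting gives |τ_{X×Y}| = 25.


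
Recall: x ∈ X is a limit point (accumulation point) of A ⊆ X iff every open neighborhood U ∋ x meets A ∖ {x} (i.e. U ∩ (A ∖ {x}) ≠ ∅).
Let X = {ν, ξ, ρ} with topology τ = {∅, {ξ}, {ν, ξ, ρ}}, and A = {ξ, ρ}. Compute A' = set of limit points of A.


A' = {ν, ρ}

For each x ∈ X, list the open sets U ∈ τ with x ∈ U, then check whether U ∩ (A ∖ {x}) ≠ ∅ for every such U.
  x = ν: opens ∋ x are {ν, ξ, ρ}; each meets A ∖ {ν}, so x IS a limit point.
  x = ξ: open {ξ} ∋ x has {ξ} ∩ (A ∖ {ξ}) = ∅, so x is NOT a limit point.
  x = ρ: opens ∋ x are {ν, ξ, ρ}; each meets A ∖ {ρ}, so x IS a limit point.
Collecting: A' = {ν, ρ}.


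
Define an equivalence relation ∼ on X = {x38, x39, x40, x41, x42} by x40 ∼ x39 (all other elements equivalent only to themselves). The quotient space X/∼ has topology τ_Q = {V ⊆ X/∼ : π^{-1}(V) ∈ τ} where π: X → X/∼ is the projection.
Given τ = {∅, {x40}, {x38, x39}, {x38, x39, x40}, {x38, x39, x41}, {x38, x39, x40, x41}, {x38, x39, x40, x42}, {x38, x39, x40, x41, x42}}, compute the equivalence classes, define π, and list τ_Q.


X/∼ = {[x38], [x39=x40], [x41], [x42]}; |τ_Q| = 5.

Equivalence classes: [x38], [x39=x40], [x41], [x42].
Quotient map π: X → X/∼ sends x38 ↦ [x38], x39 ↦ [x39=x40], x40 ↦ [x39=x40], x41 ↦ [x41], x42 ↦ [x42].
For each subset V ⊆ X/∼, compute π^{-1}(V) ⊆ X and check whether π^{-1}(V) ∈ τ. V is open in τ_Q iff π^{-1}(V) ∈ τ.
  V = {}: π^{-1}(V) = ∅ ∈ τ ✓.
  V = {[x38]}: π^{-1}(V) = {x38} ∉ τ ✗.
  V = {[x39=x40]}: π^{-1}(V) = {x39, x40} ∉ τ ✗.
  V = {[x38], [x39=x40]}: π^{-1}(V) = {x38, x39, x40} ∈ τ ✓.
  V = {[x41]}: π^{-1}(V) = {x41} ∉ τ ✗.
  V = {[x38], [x41]}: π^{-1}(V) = {x38, x41} ∉ τ ✗.
  V = {[x39=x40], [x41]}: π^{-1}(V) = {x39, x40, x41} ∉ τ ✗.
  V = {[x38], [x39=x40], [x41]}: π^{-1}(V) = {x38, x39, x40, x41} ∈ τ ✓.
  V = {[x42]}: π^{-1}(V) = {x42} ∉ τ ✗.
  V = {[x38], [x42]}: π^{-1}(V) = {x38, x42} ∉ τ ✗.
  V = {[x39=x40], [x42]}: π^{-1}(V) = {x39, x40, x42} ∉ τ ✗.
  V = {[x38], [x39=x40], [x42]}: π^{-1}(V) = {x38, x39, x40, x42} ∈ τ ✓.
  V = {[x41], [x42]}: π^{-1}(V) = {x41, x42} ∉ τ ✗.
  V = {[x38], [x41], [x42]}: π^{-1}(V) = {x38, x41, x42} ∉ τ ✗.
  V = {[x39=x40], [x41], [x42]}: π^{-1}(V) = {x39, x40, x41, x42} ∉ τ ✗.
  V = {[x38], [x39=x40], [x41], [x42]}: π^{-1}(V) = {x38, x39, x40, x41, x42} ∈ τ ✓.
Open sets in the quotient: τ_Q = {{}, {[x38], [x39=x40]}, {[x38], [x39=x40], [x41]}, {[x38], [x39=x40], [x42]}, {[x38], [x39=x40], [x41], [x42]}} (5 elements).


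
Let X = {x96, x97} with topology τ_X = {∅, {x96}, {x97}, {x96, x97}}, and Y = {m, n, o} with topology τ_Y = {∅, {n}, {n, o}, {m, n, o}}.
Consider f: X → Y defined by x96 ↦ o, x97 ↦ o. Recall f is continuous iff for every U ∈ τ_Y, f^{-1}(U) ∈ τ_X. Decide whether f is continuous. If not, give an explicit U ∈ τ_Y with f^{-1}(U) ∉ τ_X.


f IS continuous.

Compute f^{-1}(U) for each U ∈ τ_Y:
  U = ∅: f^{-1}(U) = ∅ ∈ τ_X ✓.
  U = {n}: f^{-1}(U) = ∅ ∈ τ_X ✓.
  U = {n, o}: f^{-1}(U) = {x96, x97} ∈ τ_X ✓.
  U = {m, n, o}: f^{-1}(U) = {x96, x97} ∈ τ_X ✓.
Every preimage lies in τ_X, so f IS continuous.


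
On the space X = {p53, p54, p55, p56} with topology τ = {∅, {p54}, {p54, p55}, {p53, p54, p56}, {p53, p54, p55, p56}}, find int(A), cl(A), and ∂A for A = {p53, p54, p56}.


int(A) = {p53, p54, p56}, cl(A) = {p53, p54, p55, p56}, ∂A = {p55}.

Closed sets in (X, τ) are complements of opens:
  closed(X, τ) = {∅, {p55}, {p53, p56}, {p53, p55, p56}, {p53, p54, p55, p56}}.
int(A) = ⋃ {U ∈ τ : U ⊆ A}. Opens contained in A: ∅, {p54}, {p53, p54, p56}.
Taking the union of these: int(A) = {p53, p54, p56}.
cl(A) = ⋂ {C closed : A ⊆ C}. Closed sets containing A: {p53, p54, p55, p56}.
Intersecting these: cl(A) = {p53, p54, p55, p56}.
∂A = cl(A) ∖ int(A) = {p53, p54, p55, p56} ∖ {p53, p54, p56} = {p55}.


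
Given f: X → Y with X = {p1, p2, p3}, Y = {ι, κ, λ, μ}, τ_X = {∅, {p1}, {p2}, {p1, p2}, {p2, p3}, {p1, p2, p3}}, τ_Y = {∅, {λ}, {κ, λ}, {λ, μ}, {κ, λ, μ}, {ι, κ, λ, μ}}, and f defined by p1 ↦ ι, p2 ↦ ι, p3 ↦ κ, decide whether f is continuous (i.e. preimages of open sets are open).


f is NOT continuous.

Compute f^{-1}(U) for each U ∈ τ_Y:
  U = ∅: f^{-1}(U) = ∅ ∈ τ_X ✓.
  U = {λ}: f^{-1}(U) = ∅ ∈ τ_X ✓.
  U = {κ, λ}: f^{-1}(U) = {p3} ∉ τ_X ✗.
  U = {λ, μ}: f^{-1}(U) = ∅ ∈ τ_X ✓.
  U = {κ, λ, μ}: f^{-1}(U) = {p3} ∉ τ_X ✗.
  U = {ι, κ, λ, μ}: f^{-1}(U) = {p1, p2, p3} ∈ τ_X ✓.
Found U = {κ, λ} with f^{-1}(U) = {p3} not in τ_X. Therefore f is NOT continuous.


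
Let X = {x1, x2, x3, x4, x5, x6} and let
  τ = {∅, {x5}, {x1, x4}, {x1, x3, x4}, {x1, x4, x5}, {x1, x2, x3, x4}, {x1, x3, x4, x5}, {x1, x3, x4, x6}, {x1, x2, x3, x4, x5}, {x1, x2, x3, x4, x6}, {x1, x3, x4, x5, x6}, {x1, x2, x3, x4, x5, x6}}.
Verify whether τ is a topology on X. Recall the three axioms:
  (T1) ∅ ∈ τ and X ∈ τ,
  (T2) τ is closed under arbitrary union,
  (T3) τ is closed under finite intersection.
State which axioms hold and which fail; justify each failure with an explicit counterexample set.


τ IS a topology on X.

Axiom (T1): ∅ ∈ τ? Yes; X ∈ τ? Yes.
Axiom (T2/T3): check pairwise unions and intersections of members of τ.
All pairwise intersections and unions checked — each lies in τ. Therefore τ satisfies (T1), (T2), (T3): it IS a topology on X.


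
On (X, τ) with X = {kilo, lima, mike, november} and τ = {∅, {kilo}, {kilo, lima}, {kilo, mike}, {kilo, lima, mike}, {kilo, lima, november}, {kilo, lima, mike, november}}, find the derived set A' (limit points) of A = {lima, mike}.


A' = {november}

For each x ∈ X, list the open sets U ∈ τ with x ∈ U, then check whether U ∩ (A ∖ {x}) ≠ ∅ for every such U.
  x = kilo: open {kilo} ∋ x has {kilo} ∩ (A ∖ {kilo}) = ∅, so x is NOT a limit point.
  x = lima: open {kilo, lima} ∋ x has {kilo, lima} ∩ (A ∖ {lima}) = ∅, so x is NOT a limit point.
  x = mike: open {kilo, mike} ∋ x has {kilo, mike} ∩ (A ∖ {mike}) = ∅, so x is NOT a limit point.
  x = november: opens ∋ x are {kilo, lima, november}, {kilo, lima, mike, november}; each meets A ∖ {november}, so x IS a limit point.
Collecting: A' = {november}.


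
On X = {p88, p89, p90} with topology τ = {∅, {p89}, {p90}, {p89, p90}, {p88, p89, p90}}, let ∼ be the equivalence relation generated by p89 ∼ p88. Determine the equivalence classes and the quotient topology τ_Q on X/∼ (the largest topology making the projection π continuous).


X/∼ = {[p88=p89], [p90]}; |τ_Q| = 3.

Equivalence classes: [p88=p89], [p90].
Quotient map π: X → X/∼ sends p88 ↦ [p88=p89], p89 ↦ [p88=p89], p90 ↦ [p90].
For each subset V ⊆ X/∼, compute π^{-1}(V) ⊆ X and check whether π^{-1}(V) ∈ τ. V is open in τ_Q iff π^{-1}(V) ∈ τ.
  V = {}: π^{-1}(V) = ∅ ∈ τ ✓.
  V = {[p88=p89]}: π^{-1}(V) = {p88, p89} ∉ τ ✗.
  V = {[p90]}: π^{-1}(V) = {p90} ∈ τ ✓.
  V = {[p88=p89], [p90]}: π^{-1}(V) = {p88, p89, p90} ∈ τ ✓.
Open sets in the quotient: τ_Q = {{}, {[p90]}, {[p88=p89], [p90]}} (3 elements).


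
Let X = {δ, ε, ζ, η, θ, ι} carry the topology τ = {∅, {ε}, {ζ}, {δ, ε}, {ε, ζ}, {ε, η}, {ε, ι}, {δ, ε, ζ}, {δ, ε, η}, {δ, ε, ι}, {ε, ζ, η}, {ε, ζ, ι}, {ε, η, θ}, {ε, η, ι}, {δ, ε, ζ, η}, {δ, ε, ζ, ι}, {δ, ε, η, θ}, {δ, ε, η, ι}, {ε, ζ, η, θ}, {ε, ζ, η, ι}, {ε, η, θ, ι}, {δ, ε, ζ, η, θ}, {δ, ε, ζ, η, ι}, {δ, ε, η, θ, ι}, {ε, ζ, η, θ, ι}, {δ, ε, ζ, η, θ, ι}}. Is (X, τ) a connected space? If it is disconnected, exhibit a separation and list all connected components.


(X, τ) is disconnected; components = [{ζ}, {δ, ε, η, θ, ι}].

Find clopen sets (U ∈ τ with X ∖ U ∈ τ):
  U = ∅, X ∖ U = {δ, ε, ζ, η, θ, ι} — both open, so U is clopen.
  U = {ζ}, X ∖ U = {δ, ε, η, θ, ι} — both open, so U is clopen.
  U = {δ, ε, η, θ, ι}, X ∖ U = {ζ} — both open, so U is clopen.
  U = {δ, ε, ζ, η, θ, ι}, X ∖ U = ∅ — both open, so U is clopen.
Nontrivial clopen(s) exist: e.g. {δ, ε, η, θ, ι}. So (X, τ) is disconnected.
Compute connected components by grouping points that agree on all clopens:
  component: {ζ}
  component: {δ, ε, η, θ, ι}


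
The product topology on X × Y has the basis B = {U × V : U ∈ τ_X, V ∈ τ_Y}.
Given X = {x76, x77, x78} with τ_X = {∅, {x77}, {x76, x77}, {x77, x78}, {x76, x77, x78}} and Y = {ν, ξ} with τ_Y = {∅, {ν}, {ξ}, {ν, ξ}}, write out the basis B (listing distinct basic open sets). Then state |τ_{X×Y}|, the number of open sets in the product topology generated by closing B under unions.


Basis B = {∅ × ∅, {x77} × {ν}, {x77} × {ξ}, {x76, x77} × {ν}, {x76, x77} × {ξ}, {x77} × {ν, ξ}, {x77, x78} × {ν}, {x77, x78} × {ξ}, {x76, x77, x78} × {ν}, {x76, x77, x78} × {ξ}, {x76, x77} × {ν, ξ}, {x77, x78} × {ν, ξ}, {x76, x77, x78} × {ν, ξ}}; |τ_{X×Y}| = 25.

Enumerate products U × V with U ∈ τ_X, V ∈ τ_Y (deduplicated):
  ∅ × ∅ = {} (∅)
  {x77} × {ν} = {(x77,ν)}
  {x77} × {ξ} = {(x77,ξ)}
  {x76, x77} × {ν} = {(x76,ν), (x77,ν)}
  {x76, x77} × {ξ} = {(x76,ξ), (x77,ξ)}
  {x77} × {ν, ξ} = {(x77,ν), (x77,ξ)}
  {x77, x78} × {ν} = {(x77,ν), (x78,ν)}
  {x77, x78} × {ξ} = {(x77,ξ), (x78,ξ)}
  {x76, x77, x78} × {ν} = {(x76,ν), (x77,ν), (x78,ν)}
  {x76, x77, x78} × {ξ} = {(x76,ξ), (x77,ξ), (x78,ξ)}
  {x76, x77} × {ν, ξ} = {(x76,ν), (x76,ξ), (x77,ν), (x77,ξ)}
  {x77, x78} × {ν, ξ} = {(x77,ν), (x77,ξ), (x78,ν), (x78,ξ)}
  {x76, x77, x78} × {ν, ξ} = {(x76,ν), (x76,ξ), (x77,ν), (x77,ξ), (x78,ν), (x78,ξ)}
These 13 distinct sets form the basis B.
Close under arbitrary unions to get τ_{X×Y}; counting gives |τ_{X×Y}| = 25.


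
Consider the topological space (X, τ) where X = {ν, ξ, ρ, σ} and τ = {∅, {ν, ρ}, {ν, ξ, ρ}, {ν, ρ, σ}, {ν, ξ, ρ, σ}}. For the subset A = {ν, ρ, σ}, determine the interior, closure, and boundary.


int(A) = {ν, ρ, σ}, cl(A) = {ν, ξ, ρ, σ}, ∂A = {ξ}.

Closed sets in (X, τ) are complements of opens:
  closed(X, τ) = {∅, {ξ}, {σ}, {ξ, σ}, {ν, ξ, ρ, σ}}.
int(A) = ⋃ {U ∈ τ : U ⊆ A}. Opens contained in A: ∅, {ν, ρ}, {ν, ρ, σ}.
Taking the union of these: int(A) = {ν, ρ, σ}.
cl(A) = ⋂ {C closed : A ⊆ C}. Closed sets containing A: {ν, ξ, ρ, σ}.
Intersecting these: cl(A) = {ν, ξ, ρ, σ}.
∂A = cl(A) ∖ int(A) = {ν, ξ, ρ, σ} ∖ {ν, ρ, σ} = {ξ}.


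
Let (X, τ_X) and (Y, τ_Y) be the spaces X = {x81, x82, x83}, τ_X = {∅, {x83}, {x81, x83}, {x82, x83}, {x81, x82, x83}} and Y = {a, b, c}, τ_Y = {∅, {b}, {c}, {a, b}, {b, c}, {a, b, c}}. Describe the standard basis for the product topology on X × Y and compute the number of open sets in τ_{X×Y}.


Basis B = {∅ × ∅, {x83} × {b}, {x83} × {c}, {x81, x83} × {b}, {x81, x83} × {c}, {x82, x83} × {b}, {x82, x83} × {c}, {x83} × {a, b}, {x83} × {b, c}, {x81, x82, x83} × {b}, {x81, x82, x83} × {c}, {x83} × {a, b, c}, {x81, x83} × {a, b}, {x81, x83} × {b, c}, {x82, x83} × {a, b}, {x82, x83} × {b, c}, {x81, x83} × {a, b, c}, {x81, x82, x83} × {a, b}, {x81, x82, x83} × {b, c}, {x82, x83} × {a, b, c}, {x81, x82, x83} × {a, b, c}}; |τ_{X×Y}| = 70.

Enumerate products U × V with U ∈ τ_X, V ∈ τ_Y (deduplicated):
  ∅ × ∅ = {} (∅)
  {x83} × {b} = {(x83,b)}
  {x83} × {c} = {(x83,c)}
  {x81, x83} × {b} = {(x81,b), (x83,b)}
  {x81, x83} × {c} = {(x81,c), (x83,c)}
  {x82, x83} × {b} = {(x82,b), (x83,b)}
  {x82, x83} × {c} = {(x82,c), (x83,c)}
  {x83} × {a, b} = {(x83,a), (x83,b)}
  {x83} × {b, c} = {(x83,b), (x83,c)}
  {x81, x82, x83} × {b} = {(x81,b), (x82,b), (x83,b)}
  {x81, x82, x83} × {c} = {(x81,c), (x82,c), (x83,c)}
  {x83} × {a, b, c} = {(x83,a), (x83,b), (x83,c)}
  {x81, x83} × {a, b} = {(x81,a), (x81,b), (x83,a), (x83,b)}
  {x81, x83} × {b, c} = {(x81,b), (x81,c), (x83,b), (x83,c)}
  {x82, x83} × {a, b} = {(x82,a), (x82,b), (x83,a), (x83,b)}
  {x82, x83} × {b, c} = {(x82,b), (x82,c), (x83,b), (x83,c)}
  {x81, x83} × {a, b, c} = {(x81,a), (x81,b), (x81,c), (x83,a), (x83,b), (x83,c)}
  {x81, x82, x83} × {a, b} = {(x81,a), (x81,b), (x82,a), (x82,b), (x83,a), (x83,b)}
  {x81, x82, x83} × {b, c} = {(x81,b), (x81,c), (x82,b), (x82,c), (x83,b), (x83,c)}
  {x82, x83} × {a, b, c} = {(x82,a), (x82,b), (x82,c), (x83,a), (x83,b), (x83,c)}
  {x81, x82, x83} × {a, b, c} = {(x81,a), (x81,b), (x81,c), (x82,a), (x82,b), (x82,c), (x83,a), (x83,b), (x83,c)}
These 21 distinct sets form the basis B.
Close under arbitrary unions to get τ_{X×Y}; counting gives |τ_{X×Y}| = 70.


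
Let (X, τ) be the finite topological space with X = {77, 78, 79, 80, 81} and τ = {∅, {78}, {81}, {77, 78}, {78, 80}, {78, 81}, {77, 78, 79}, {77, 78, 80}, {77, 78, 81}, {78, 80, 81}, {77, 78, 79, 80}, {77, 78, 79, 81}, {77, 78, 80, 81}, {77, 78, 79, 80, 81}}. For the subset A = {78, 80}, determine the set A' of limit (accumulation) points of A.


A' = {77, 79, 80}

For each x ∈ X, list the open sets U ∈ τ with x ∈ U, then check whether U ∩ (A ∖ {x}) ≠ ∅ for every such U.
  x = 77: opens ∋ x are {77, 78}, {77, 78, 79}, {77, 78, 80}, {77, 78, 81}, {77, 78, 79, 80}, {77, 78, 79, 81}, {77, 78, 80, 81}, {77, 78, 79, 80, 81}; each meets A ∖ {77}, so x IS a limit point.
  x = 78: open {78} ∋ x has {78} ∩ (A ∖ {78}) = ∅, so x is NOT a limit point.
  x = 79: opens ∋ x are {77, 78, 79}, {77, 78, 79, 80}, {77, 78, 79, 81}, {77, 78, 79, 80, 81}; each meets A ∖ {79}, so x IS a limit point.
  x = 80: opens ∋ x are {78, 80}, {77, 78, 80}, {78, 80, 81}, {77, 78, 79, 80}, {77, 78, 80, 81}, {77, 78, 79, 80, 81}; each meets A ∖ {80}, so x IS a limit point.
  x = 81: open {81} ∋ x has {81} ∩ (A ∖ {81}) = ∅, so x is NOT a limit point.
Collecting: A' = {77, 79, 80}.


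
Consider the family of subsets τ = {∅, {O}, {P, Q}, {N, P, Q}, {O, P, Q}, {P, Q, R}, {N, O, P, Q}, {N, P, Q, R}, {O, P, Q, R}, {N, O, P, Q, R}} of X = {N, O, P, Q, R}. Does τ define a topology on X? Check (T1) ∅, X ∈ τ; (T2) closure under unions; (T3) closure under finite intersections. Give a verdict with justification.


τ IS a topology on X.

Axiom (T1): ∅ ∈ τ? Yes; X ∈ τ? Yes.
Axiom (T2/T3): check pairwise unions and intersections of members of τ.
All pairwise intersections and unions checked — each lies in τ. Therefore τ satisfies (T1), (T2), (T3): it IS a topology on X.


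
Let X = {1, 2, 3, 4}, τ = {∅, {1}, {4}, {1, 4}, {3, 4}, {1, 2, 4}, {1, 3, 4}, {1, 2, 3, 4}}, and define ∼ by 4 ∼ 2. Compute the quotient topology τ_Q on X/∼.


X/∼ = {[1], [2=4], [3]}; |τ_Q| = 4.

Equivalence classes: [1], [2=4], [3].
Quotient map π: X → X/∼ sends 1 ↦ [1], 2 ↦ [2=4], 3 ↦ [3], 4 ↦ [2=4].
For each subset V ⊆ X/∼, compute π^{-1}(V) ⊆ X and check whether π^{-1}(V) ∈ τ. V is open in τ_Q iff π^{-1}(V) ∈ τ.
  V = {}: π^{-1}(V) = ∅ ∈ τ ✓.
  V = {[1]}: π^{-1}(V) = {1} ∈ τ ✓.
  V = {[2=4]}: π^{-1}(V) = {2, 4} ∉ τ ✗.
  V = {[1], [2=4]}: π^{-1}(V) = {1, 2, 4} ∈ τ ✓.
  V = {[3]}: π^{-1}(V) = {3} ∉ τ ✗.
  V = {[1], [3]}: π^{-1}(V) = {1, 3} ∉ τ ✗.
  V = {[2=4], [3]}: π^{-1}(V) = {2, 3, 4} ∉ τ ✗.
  V = {[1], [2=4], [3]}: π^{-1}(V) = {1, 2, 3, 4} ∈ τ ✓.
Open sets in the quotient: τ_Q = {{}, {[1]}, {[1], [2=4]}, {[1], [2=4], [3]}} (4 elements).


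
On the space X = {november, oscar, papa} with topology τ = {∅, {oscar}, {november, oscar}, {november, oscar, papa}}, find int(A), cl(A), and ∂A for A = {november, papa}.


int(A) = ∅, cl(A) = {november, papa}, ∂A = {november, papa}.

Closed sets in (X, τ) are complements of opens:
  closed(X, τ) = {∅, {papa}, {november, papa}, {november, oscar, papa}}.
int(A) = ⋃ {U ∈ τ : U ⊆ A}. Opens contained in A: ∅.
Taking the union of these: int(A) = ∅.
cl(A) = ⋂ {C closed : A ⊆ C}. Closed sets containing A: {november, papa}, {november, oscar, papa}.
Intersecting these: cl(A) = {november, papa}.
∂A = cl(A) ∖ int(A) = {november, papa} ∖ ∅ = {november, papa}.


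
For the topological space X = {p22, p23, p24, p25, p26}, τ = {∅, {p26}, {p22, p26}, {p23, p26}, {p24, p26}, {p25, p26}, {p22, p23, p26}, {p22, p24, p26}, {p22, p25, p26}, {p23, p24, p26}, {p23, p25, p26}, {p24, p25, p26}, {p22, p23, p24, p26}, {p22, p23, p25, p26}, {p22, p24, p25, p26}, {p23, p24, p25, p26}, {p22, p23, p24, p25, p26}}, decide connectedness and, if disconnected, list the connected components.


(X, τ) is connected.

Find clopen sets (U ∈ τ with X ∖ U ∈ τ):
  U = ∅, X ∖ U = {p22, p23, p24, p25, p26} — both open, so U is clopen.
  U = {p22, p23, p24, p25, p26}, X ∖ U = ∅ — both open, so U is clopen.
Only trivial clopens (∅ and X) exist, so (X, τ) is connected.
Compute connected components by grouping points that agree on all clopens:
  component: {p22, p23, p24, p25, p26}


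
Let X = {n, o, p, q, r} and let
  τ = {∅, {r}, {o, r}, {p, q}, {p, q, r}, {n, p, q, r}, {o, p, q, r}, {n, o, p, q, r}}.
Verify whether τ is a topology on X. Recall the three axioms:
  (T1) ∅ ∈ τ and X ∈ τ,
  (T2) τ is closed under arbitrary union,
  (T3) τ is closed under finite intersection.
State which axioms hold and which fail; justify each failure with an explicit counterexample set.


τ IS a topology on X.

Axiom (T1): ∅ ∈ τ? Yes; X ∈ τ? Yes.
Axiom (T2/T3): check pairwise unions and intersections of members of τ.
All pairwise intersections and unions checked — each lies in τ. Therefore τ satisfies (T1), (T2), (T3): it IS a topology on X.


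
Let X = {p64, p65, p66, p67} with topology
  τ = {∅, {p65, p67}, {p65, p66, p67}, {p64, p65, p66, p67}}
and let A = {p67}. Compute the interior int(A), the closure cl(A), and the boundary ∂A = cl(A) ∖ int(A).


int(A) = ∅, cl(A) = {p64, p65, p66, p67}, ∂A = {p64, p65, p66, p67}.

Closed sets in (X, τ) are complements of opens:
  closed(X, τ) = {∅, {p64}, {p64, p66}, {p64, p65, p66, p67}}.
int(A) = ⋃ {U ∈ τ : U ⊆ A}. Opens contained in A: ∅.
Taking the union of these: int(A) = ∅.
cl(A) = ⋂ {C closed : A ⊆ C}. Closed sets containing A: {p64, p65, p66, p67}.
Intersecting these: cl(A) = {p64, p65, p66, p67}.
∂A = cl(A) ∖ int(A) = {p64, p65, p66, p67} ∖ ∅ = {p64, p65, p66, p67}.


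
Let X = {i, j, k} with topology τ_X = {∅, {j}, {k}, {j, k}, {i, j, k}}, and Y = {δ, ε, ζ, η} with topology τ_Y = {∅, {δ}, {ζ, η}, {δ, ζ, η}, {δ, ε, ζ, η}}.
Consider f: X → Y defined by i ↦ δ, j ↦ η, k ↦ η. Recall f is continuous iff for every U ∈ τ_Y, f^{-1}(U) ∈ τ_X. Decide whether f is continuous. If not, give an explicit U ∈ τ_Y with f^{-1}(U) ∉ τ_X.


f is NOT continuous.

Compute f^{-1}(U) for each U ∈ τ_Y:
  U = ∅: f^{-1}(U) = ∅ ∈ τ_X ✓.
  U = {δ}: f^{-1}(U) = {i} ∉ τ_X ✗.
  U = {ζ, η}: f^{-1}(U) = {j, k} ∈ τ_X ✓.
  U = {δ, ζ, η}: f^{-1}(U) = {i, j, k} ∈ τ_X ✓.
  U = {δ, ε, ζ, η}: f^{-1}(U) = {i, j, k} ∈ τ_X ✓.
Found U = {δ} with f^{-1}(U) = {i} not in τ_X. Therefore f is NOT continuous.


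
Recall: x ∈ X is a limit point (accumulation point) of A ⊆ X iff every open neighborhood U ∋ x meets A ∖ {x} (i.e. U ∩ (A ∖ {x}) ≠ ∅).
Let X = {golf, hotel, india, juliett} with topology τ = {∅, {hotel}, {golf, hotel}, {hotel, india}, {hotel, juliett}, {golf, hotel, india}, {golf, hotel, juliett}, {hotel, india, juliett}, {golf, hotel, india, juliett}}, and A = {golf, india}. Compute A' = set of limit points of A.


A' = ∅

For each x ∈ X, list the open sets U ∈ τ with x ∈ U, then check whether U ∩ (A ∖ {x}) ≠ ∅ for every such U.
  x = golf: open {golf, hotel} ∋ x has {golf, hotel} ∩ (A ∖ {golf}) = ∅, so x is NOT a limit point.
  x = hotel: open {hotel} ∋ x has {hotel} ∩ (A ∖ {hotel}) = ∅, so x is NOT a limit point.
  x = india: open {hotel, india} ∋ x has {hotel, india} ∩ (A ∖ {india}) = ∅, so x is NOT a limit point.
  x = juliett: open {hotel, juliett} ∋ x has {hotel, juliett} ∩ (A ∖ {juliett}) = ∅, so x is NOT a limit point.
Collecting: A' = ∅.


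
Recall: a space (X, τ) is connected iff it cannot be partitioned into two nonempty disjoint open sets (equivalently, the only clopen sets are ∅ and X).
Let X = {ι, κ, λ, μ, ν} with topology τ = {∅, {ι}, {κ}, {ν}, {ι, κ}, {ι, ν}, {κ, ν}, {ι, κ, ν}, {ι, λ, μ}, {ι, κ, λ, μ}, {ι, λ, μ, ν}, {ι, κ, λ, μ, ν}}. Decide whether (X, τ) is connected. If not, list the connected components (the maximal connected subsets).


(X, τ) is disconnected; components = [{κ}, {ν}, {ι, λ, μ}].

Find clopen sets (U ∈ τ with X ∖ U ∈ τ):
  U = ∅, X ∖ U = {ι, κ, λ, μ, ν} — both open, so U is clopen.
  U = {κ}, X ∖ U = {ι, λ, μ, ν} — both open, so U is clopen.
  U = {ν}, X ∖ U = {ι, κ, λ, μ} — both open, so U is clopen.
  U = {κ, ν}, X ∖ U = {ι, λ, μ} — both open, so U is clopen.
  U = {ι, λ, μ}, X ∖ U = {κ, ν} — both open, so U is clopen.
  U = {ι, κ, λ, μ}, X ∖ U = {ν} — both open, so U is clopen.
  U = {ι, λ, μ, ν}, X ∖ U = {κ} — both open, so U is clopen.
  U = {ι, κ, λ, μ, ν}, X ∖ U = ∅ — both open, so U is clopen.
Nontrivial clopen(s) exist: e.g. {ι, κ, λ, μ}. So (X, τ) is disconnected.
Compute connected components by grouping points that agree on all clopens:
  component: {κ}
  component: {ν}
  component: {ι, λ, μ}


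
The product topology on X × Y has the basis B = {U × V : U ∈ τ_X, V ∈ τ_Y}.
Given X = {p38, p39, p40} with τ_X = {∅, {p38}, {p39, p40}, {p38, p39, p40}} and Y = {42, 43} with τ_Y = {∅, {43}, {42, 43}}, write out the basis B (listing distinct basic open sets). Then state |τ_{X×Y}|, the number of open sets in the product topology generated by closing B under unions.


Basis B = {∅ × ∅, {p38} × {43}, {p38} × {42, 43}, {p39, p40} × {43}, {p38, p39, p40} × {43}, {p39, p40} × {42, 43}, {p38, p39, p40} × {42, 43}}; |τ_{X×Y}| = 9.

Enumerate products U × V with U ∈ τ_X, V ∈ τ_Y (deduplicated):
  ∅ × ∅ = {} (∅)
  {p38} × {43} = {(p38,43)}
  {p38} × {42, 43} = {(p38,42), (p38,43)}
  {p39, p40} × {43} = {(p39,43), (p40,43)}
  {p38, p39, p40} × {43} = {(p38,43), (p39,43), (p40,43)}
  {p39, p40} × {42, 43} = {(p39,42), (p39,43), (p40,42), (p40,43)}
  {p38, p39, p40} × {42, 43} = {(p38,42), (p38,43), (p39,42), (p39,43), (p40,42), (p40,43)}
These 7 distinct sets form the basis B.
Close under arbitrary unions to get τ_{X×Y}; counting gives |τ_{X×Y}| = 9.


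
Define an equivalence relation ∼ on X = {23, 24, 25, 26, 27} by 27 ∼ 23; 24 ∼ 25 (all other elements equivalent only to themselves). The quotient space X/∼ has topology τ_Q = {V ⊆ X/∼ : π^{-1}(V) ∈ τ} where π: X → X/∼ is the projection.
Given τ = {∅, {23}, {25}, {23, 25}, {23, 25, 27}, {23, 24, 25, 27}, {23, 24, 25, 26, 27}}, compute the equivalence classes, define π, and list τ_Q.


X/∼ = {[23=27], [24=25], [26]}; |τ_Q| = 3.

Equivalence classes: [23=27], [24=25], [26].
Quotient map π: X → X/∼ sends 23 ↦ [23=27], 24 ↦ [24=25], 25 ↦ [24=25], 26 ↦ [26], 27 ↦ [23=27].
For each subset V ⊆ X/∼, compute π^{-1}(V) ⊆ X and check whether π^{-1}(V) ∈ τ. V is open in τ_Q iff π^{-1}(V) ∈ τ.
  V = {}: π^{-1}(V) = ∅ ∈ τ ✓.
  V = {[23=27]}: π^{-1}(V) = {23, 27} ∉ τ ✗.
  V = {[24=25]}: π^{-1}(V) = {24, 25} ∉ τ ✗.
  V = {[23=27], [24=25]}: π^{-1}(V) = {23, 24, 25, 27} ∈ τ ✓.
  V = {[26]}: π^{-1}(V) = {26} ∉ τ ✗.
  V = {[23=27], [26]}: π^{-1}(V) = {23, 26, 27} ∉ τ ✗.
  V = {[24=25], [26]}: π^{-1}(V) = {24, 25, 26} ∉ τ ✗.
  V = {[23=27], [24=25], [26]}: π^{-1}(V) = {23, 24, 25, 26, 27} ∈ τ ✓.
Open sets in the quotient: τ_Q = {{}, {[23=27], [24=25]}, {[23=27], [24=25], [26]}} (3 elements).


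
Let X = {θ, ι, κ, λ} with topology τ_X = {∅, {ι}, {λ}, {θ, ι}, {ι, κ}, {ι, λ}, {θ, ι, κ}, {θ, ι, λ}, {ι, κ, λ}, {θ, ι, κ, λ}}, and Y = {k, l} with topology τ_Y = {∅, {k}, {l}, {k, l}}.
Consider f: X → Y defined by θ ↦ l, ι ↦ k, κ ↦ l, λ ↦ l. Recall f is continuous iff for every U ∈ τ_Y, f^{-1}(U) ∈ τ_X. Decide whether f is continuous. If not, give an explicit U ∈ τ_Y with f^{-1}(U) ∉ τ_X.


f is NOT continuous.

Compute f^{-1}(U) for each U ∈ τ_Y:
  U = ∅: f^{-1}(U) = ∅ ∈ τ_X ✓.
  U = {k}: f^{-1}(U) = {ι} ∈ τ_X ✓.
  U = {l}: f^{-1}(U) = {θ, κ, λ} ∉ τ_X ✗.
  U = {k, l}: f^{-1}(U) = {θ, ι, κ, λ} ∈ τ_X ✓.
Found U = {l} with f^{-1}(U) = {θ, κ, λ} not in τ_X. Therefore f is NOT continuous.


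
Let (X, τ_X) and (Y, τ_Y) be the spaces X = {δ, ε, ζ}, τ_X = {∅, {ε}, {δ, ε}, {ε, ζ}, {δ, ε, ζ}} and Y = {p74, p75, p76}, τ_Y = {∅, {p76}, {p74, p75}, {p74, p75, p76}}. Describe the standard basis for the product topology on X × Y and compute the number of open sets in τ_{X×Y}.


Basis B = {∅ × ∅, {ε} × {p76}, {δ, ε} × {p76}, {ε} × {p74, p75}, {ε, ζ} × {p76}, {δ, ε, ζ} × {p76}, {ε} × {p74, p75, p76}, {δ, ε} × {p74, p75}, {ε, ζ} × {p74, p75}, {δ, ε} × {p74, p75, p76}, {δ, ε, ζ} × {p74, p75}, {ε, ζ} × {p74, p75, p76}, {δ, ε, ζ} × {p74, p75, p76}}; |τ_{X×Y}| = 25.

Enumerate products U × V with U ∈ τ_X, V ∈ τ_Y (deduplicated):
  ∅ × ∅ = {} (∅)
  {ε} × {p76} = {(ε,p76)}
  {δ, ε} × {p76} = {(δ,p76), (ε,p76)}
  {ε} × {p74, p75} = {(ε,p74), (ε,p75)}
  {ε, ζ} × {p76} = {(ε,p76), (ζ,p76)}
  {δ, ε, ζ} × {p76} = {(δ,p76), (ε,p76), (ζ,p76)}
  {ε} × {p74, p75, p76} = {(ε,p74), (ε,p75), (ε,p76)}
  {δ, ε} × {p74, p75} = {(δ,p74), (δ,p75), (ε,p74), (ε,p75)}
  {ε, ζ} × {p74, p75} = {(ε,p74), (ε,p75), (ζ,p74), (ζ,p75)}
  {δ, ε} × {p74, p75, p76} = {(δ,p74), (δ,p75), (δ,p76), (ε,p74), (ε,p75), (ε,p76)}
  {δ, ε, ζ} × {p74, p75} = {(δ,p74), (δ,p75), (ε,p74), (ε,p75), (ζ,p74), (ζ,p75)}
  {ε, ζ} × {p74, p75, p76} = {(ε,p74), (ε,p75), (ε,p76), (ζ,p74), (ζ,p75), (ζ,p76)}
  {δ, ε, ζ} × {p74, p75, p76} = {(δ,p74), (δ,p75), (δ,p76), (ε,p74), (ε,p75), (ε,p76), (ζ,p74), (ζ,p75), (ζ,p76)}
These 13 distinct sets form the basis B.
Close under arbitrary unions to get τ_{X×Y}; counting gives |τ_{X×Y}| = 25.


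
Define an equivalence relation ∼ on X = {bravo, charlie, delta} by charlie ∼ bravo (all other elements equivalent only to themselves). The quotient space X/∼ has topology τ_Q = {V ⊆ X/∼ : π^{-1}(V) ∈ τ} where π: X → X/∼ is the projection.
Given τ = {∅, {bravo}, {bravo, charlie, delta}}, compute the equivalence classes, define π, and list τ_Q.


X/∼ = {[bravo=charlie], [delta]}; |τ_Q| = 2.

Equivalence classes: [bravo=charlie], [delta].
Quotient map π: X → X/∼ sends bravo ↦ [bravo=charlie], charlie ↦ [bravo=charlie], delta ↦ [delta].
For each subset V ⊆ X/∼, compute π^{-1}(V) ⊆ X and check whether π^{-1}(V) ∈ τ. V is open in τ_Q iff π^{-1}(V) ∈ τ.
  V = {}: π^{-1}(V) = ∅ ∈ τ ✓.
  V = {[bravo=charlie]}: π^{-1}(V) = {bravo, charlie} ∉ τ ✗.
  V = {[delta]}: π^{-1}(V) = {delta} ∉ τ ✗.
  V = {[bravo=charlie], [delta]}: π^{-1}(V) = {bravo, charlie, delta} ∈ τ ✓.
Open sets in the quotient: τ_Q = {{}, {[bravo=charlie], [delta]}} (2 elements).


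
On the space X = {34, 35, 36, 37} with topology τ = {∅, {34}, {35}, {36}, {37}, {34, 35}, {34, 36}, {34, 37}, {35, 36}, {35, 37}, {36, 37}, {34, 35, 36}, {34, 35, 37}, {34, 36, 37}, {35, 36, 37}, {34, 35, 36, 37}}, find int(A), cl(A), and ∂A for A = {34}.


int(A) = {34}, cl(A) = {34}, ∂A = ∅.

Closed sets in (X, τ) are complements of opens:
  closed(X, τ) = {∅, {34}, {35}, {36}, {37}, {34, 35}, {34, 36}, {34, 37}, {35, 36}, {35, 37}, {36, 37}, {34, 35, 36}, {34, 35, 37}, {34, 36, 37}, {35, 36, 37}, {34, 35, 36, 37}}.
int(A) = ⋃ {U ∈ τ : U ⊆ A}. Opens contained in A: ∅, {34}.
Taking the union of these: int(A) = {34}.
cl(A) = ⋂ {C closed : A ⊆ C}. Closed sets containing A: {34}, {34, 35}, {34, 36}, {34, 37}, {34, 35, 36}, {34, 35, 37}, {34, 36, 37}, {34, 35, 36, 37}.
Intersecting these: cl(A) = {34}.
∂A = cl(A) ∖ int(A) = {34} ∖ {34} = ∅.


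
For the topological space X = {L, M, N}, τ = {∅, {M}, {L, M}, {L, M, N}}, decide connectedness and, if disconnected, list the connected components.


(X, τ) is connected.

Find clopen sets (U ∈ τ with X ∖ U ∈ τ):
  U = ∅, X ∖ U = {L, M, N} — both open, so U is clopen.
  U = {L, M, N}, X ∖ U = ∅ — both open, so U is clopen.
Only trivial clopens (∅ and X) exist, so (X, τ) is connected.
Compute connected components by grouping points that agree on all clopens:
  component: {L, M, N}


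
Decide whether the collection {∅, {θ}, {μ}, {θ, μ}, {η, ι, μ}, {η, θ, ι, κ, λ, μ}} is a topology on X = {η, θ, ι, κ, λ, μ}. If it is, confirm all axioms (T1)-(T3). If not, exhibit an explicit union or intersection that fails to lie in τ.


τ is NOT a topology on X.

Axiom (T1): ∅ ∈ τ? Yes; X ∈ τ? Yes.
Axiom (T2/T3): check pairwise unions and intersections of members of τ.
Counterexample for (T2): {θ} ∪ {η, ι, μ} = {η, θ, ι, μ} ∉ τ. Therefore τ is NOT a topology.


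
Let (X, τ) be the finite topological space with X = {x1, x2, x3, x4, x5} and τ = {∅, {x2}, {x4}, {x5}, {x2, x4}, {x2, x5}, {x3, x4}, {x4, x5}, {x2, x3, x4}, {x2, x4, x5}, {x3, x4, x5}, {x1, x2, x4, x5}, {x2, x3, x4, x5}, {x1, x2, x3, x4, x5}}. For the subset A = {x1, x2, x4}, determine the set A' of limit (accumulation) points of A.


A' = {x1, x3}

For each x ∈ X, list the open sets U ∈ τ with x ∈ U, then check whether U ∩ (A ∖ {x}) ≠ ∅ for every such U.
  x = x1: opens ∋ x are {x1, x2, x4, x5}, {x1, x2, x3, x4, x5}; each meets A ∖ {x1}, so x IS a limit point.
  x = x2: open {x2} ∋ x has {x2} ∩ (A ∖ {x2}) = ∅, so x is NOT a limit point.
  x = x3: opens ∋ x are {x3, x4}, {x2, x3, x4}, {x3, x4, x5}, {x2, x3, x4, x5}, {x1, x2, x3, x4, x5}; each meets A ∖ {x3}, so x IS a limit point.
  x = x4: open {x4} ∋ x has {x4} ∩ (A ∖ {x4}) = ∅, so x is NOT a limit point.
  x = x5: open {x5} ∋ x has {x5} ∩ (A ∖ {x5}) = ∅, so x is NOT a limit point.
Collecting: A' = {x1, x3}.


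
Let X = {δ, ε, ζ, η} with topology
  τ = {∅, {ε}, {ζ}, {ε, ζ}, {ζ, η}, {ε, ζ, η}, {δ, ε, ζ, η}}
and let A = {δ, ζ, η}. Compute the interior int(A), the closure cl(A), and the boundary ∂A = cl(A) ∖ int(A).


int(A) = {ζ, η}, cl(A) = {δ, ζ, η}, ∂A = {δ}.

Closed sets in (X, τ) are complements of opens:
  closed(X, τ) = {∅, {δ}, {δ, ε}, {δ, η}, {δ, ε, η}, {δ, ζ, η}, {δ, ε, ζ, η}}.
int(A) = ⋃ {U ∈ τ : U ⊆ A}. Opens contained in A: ∅, {ζ}, {ζ, η}.
Taking the union of these: int(A) = {ζ, η}.
cl(A) = ⋂ {C closed : A ⊆ C}. Closed sets containing A: {δ, ζ, η}, {δ, ε, ζ, η}.
Intersecting these: cl(A) = {δ, ζ, η}.
∂A = cl(A) ∖ int(A) = {δ, ζ, η} ∖ {ζ, η} = {δ}.
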